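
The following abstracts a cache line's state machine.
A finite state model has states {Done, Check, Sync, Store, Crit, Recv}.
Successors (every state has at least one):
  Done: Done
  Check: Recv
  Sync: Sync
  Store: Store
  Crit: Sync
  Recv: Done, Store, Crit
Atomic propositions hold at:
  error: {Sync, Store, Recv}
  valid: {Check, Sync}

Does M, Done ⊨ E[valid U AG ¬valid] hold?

Yes

Sat(¬valid) = {Done, Store, Crit, Recv}
AG ¬valid: greatest fixpoint, start Z0 = {Done, Store, Crit, Recv}, keep only states in Sat with every successor in Z. Z1 = {Done, Store, Recv}; Z2 = {Done, Store}; fixed.
Sat(AG ¬valid) = {Done, Store}
E[valid U AG ¬valid]: least fixpoint, start Z0 = Sat(AG ¬valid) = {Done, Store}, add states in Sat(valid) with some successor in Z. Already a fixed point.
Sat(E[valid U AG ¬valid]) = {Done, Store}
Done ∈ Sat(E[valid U AG ¬valid]) = {Done, Store}, so the formula holds at Done.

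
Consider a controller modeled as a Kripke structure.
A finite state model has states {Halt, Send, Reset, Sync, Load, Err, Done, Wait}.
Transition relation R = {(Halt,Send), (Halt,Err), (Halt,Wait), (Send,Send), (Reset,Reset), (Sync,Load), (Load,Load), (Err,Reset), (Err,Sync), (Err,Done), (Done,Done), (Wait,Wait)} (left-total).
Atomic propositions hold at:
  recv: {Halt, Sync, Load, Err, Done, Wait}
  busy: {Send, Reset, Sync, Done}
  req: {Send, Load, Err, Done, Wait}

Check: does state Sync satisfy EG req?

No

EG req: greatest fixpoint, start Z0 = {Send, Load, Err, Done, Wait}, keep only states in Sat with some successor in Z. Already a fixed point.
Sat(EG req) = {Send, Load, Err, Done, Wait}
Sync ∉ Sat(EG req) = {Send, Load, Err, Done, Wait}, so the formula does not hold at Sync.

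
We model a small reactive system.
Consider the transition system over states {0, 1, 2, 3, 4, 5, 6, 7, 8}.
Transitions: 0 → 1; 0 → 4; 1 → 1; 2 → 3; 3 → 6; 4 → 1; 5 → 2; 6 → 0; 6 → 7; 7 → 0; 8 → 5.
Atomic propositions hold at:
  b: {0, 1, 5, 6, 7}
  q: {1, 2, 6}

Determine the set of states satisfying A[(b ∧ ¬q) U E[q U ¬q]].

{0, 2, 3, 4, 5, 6, 7, 8}

Sat(¬q) = {0, 3, 4, 5, 7, 8}
Sat(b ∧ ¬q) = {0, 5, 7}
E[q U ¬q]: least fixpoint, start Z0 = Sat(¬q) = {0, 3, 4, 5, 7, 8}, add states in Sat(q) with some successor in Z. Z1 = {0, 2, 3, 4, 5, 6, 7, 8}; fixed.
Sat(E[q U ¬q]) = {0, 2, 3, 4, 5, 6, 7, 8}
A[(b ∧ ¬q) U E[q U ¬q]]: least fixpoint, start Z0 = Sat(E[q U ¬q]) = {0, 2, 3, 4, 5, 6, 7, 8}, add states in Sat(b ∧ ¬q) with every successor in Z. Already a fixed point.
Sat(A[(b ∧ ¬q) U E[q U ¬q]]) = {0, 2, 3, 4, 5, 6, 7, 8}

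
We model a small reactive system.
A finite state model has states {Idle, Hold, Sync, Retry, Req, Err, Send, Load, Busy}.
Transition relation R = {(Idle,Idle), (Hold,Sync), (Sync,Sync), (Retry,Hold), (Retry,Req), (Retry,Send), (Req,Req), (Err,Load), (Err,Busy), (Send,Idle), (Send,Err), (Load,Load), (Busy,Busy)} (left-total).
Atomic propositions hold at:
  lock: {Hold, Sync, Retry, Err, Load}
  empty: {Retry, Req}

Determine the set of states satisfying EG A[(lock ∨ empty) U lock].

Sat(lock ∨ empty) = {Hold, Sync, Retry, Req, Err, Load}
A[(lock ∨ empty) U lock]: least fixpoint, start Z0 = Sat(lock) = {Hold, Sync, Retry, Err, Load}, add states in Sat(lock ∨ empty) with every successor in Z. Already a fixed point.
Sat(A[(lock ∨ empty) U lock]) = {Hold, Sync, Retry, Err, Load}
EG A[(lock ∨ empty) U lock]: greatest fixpoint, start Z0 = {Hold, Sync, Retry, Err, Load}, keep only states in Sat with some successor in Z. Already a fixed point.
Sat(EG A[(lock ∨ empty) U lock]) = {Hold, Sync, Retry, Err, Load}

{Hold, Sync, Retry, Err, Load}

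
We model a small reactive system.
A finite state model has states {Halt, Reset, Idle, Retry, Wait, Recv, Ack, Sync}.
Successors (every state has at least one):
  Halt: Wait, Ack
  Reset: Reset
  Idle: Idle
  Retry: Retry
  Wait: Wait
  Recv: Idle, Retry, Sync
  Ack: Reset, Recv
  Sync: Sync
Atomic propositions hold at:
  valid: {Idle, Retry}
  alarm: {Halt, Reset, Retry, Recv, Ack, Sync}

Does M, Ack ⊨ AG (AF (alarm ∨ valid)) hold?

Sat(alarm ∨ valid) = {Halt, Reset, Idle, Retry, Recv, Ack, Sync}
AF (alarm ∨ valid): least fixpoint, start Z0 = {Halt, Reset, Idle, Retry, Recv, Ack, Sync}, add states with every successor in Z. Already a fixed point.
Sat(AF (alarm ∨ valid)) = {Halt, Reset, Idle, Retry, Recv, Ack, Sync}
AG (AF (alarm ∨ valid)): greatest fixpoint, start Z0 = {Halt, Reset, Idle, Retry, Recv, Ack, Sync}, keep only states in Sat with every successor in Z. Z1 = {Reset, Idle, Retry, Recv, Ack, Sync}; fixed.
Sat(AG (AF (alarm ∨ valid))) = {Reset, Idle, Retry, Recv, Ack, Sync}
Ack ∈ Sat(AG (AF (alarm ∨ valid))) = {Reset, Idle, Retry, Recv, Ack, Sync}, so the formula holds at Ack.

Yes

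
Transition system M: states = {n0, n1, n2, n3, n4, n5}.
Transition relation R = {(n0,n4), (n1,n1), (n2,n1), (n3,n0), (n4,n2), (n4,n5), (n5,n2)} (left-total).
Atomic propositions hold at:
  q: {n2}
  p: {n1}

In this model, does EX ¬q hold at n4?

Sat(¬q) = {n0, n1, n3, n4, n5}
Sat(EX ¬q) = {s : some successor in {n0, n1, n3, n4, n5}} = {n0, n1, n2, n3, n4}
n4 ∈ Sat(EX ¬q) = {n0, n1, n2, n3, n4}, so the formula holds at n4.

Yes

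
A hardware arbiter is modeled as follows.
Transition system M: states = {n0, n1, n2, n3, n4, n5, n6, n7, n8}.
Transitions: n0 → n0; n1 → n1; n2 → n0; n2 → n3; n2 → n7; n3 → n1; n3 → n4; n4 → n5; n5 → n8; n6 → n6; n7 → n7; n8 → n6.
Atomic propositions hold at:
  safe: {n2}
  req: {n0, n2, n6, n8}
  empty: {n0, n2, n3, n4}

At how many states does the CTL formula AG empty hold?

AG empty: greatest fixpoint, start Z0 = {n0, n2, n3, n4}, keep only states in Sat with every successor in Z. Z1 = {n0}; fixed.
Sat(AG empty) = {n0}
|Sat(AG empty)| = |{n0}| = 1.

1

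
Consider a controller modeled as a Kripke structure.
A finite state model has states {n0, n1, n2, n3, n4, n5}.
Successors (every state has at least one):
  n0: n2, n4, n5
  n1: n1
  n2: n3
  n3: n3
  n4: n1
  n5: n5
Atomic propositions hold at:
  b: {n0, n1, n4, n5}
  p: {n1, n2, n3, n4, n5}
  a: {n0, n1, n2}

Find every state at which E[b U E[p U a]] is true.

E[p U a]: least fixpoint, start Z0 = Sat(a) = {n0, n1, n2}, add states in Sat(p) with some successor in Z. Z1 = {n0, n1, n2, n4}; fixed.
Sat(E[p U a]) = {n0, n1, n2, n4}
E[b U E[p U a]]: least fixpoint, start Z0 = Sat(E[p U a]) = {n0, n1, n2, n4}, add states in Sat(b) with some successor in Z. Already a fixed point.
Sat(E[b U E[p U a]]) = {n0, n1, n2, n4}

{n0, n1, n2, n4}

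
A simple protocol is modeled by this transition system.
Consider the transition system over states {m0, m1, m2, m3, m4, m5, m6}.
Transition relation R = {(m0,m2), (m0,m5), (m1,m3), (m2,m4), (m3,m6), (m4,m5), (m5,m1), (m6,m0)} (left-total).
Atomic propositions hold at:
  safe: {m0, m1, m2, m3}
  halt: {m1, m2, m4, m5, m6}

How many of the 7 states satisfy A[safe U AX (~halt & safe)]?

3

Sat(~halt) = {m0, m3}
Sat(~halt & safe) = {m0, m3}
Sat(AX (~halt & safe)) = {s : every successor in {m0, m3}} = {m1, m6}
A[safe U AX (~halt & safe)]: least fixpoint, start Z0 = Sat(AX (~halt & safe)) = {m1, m6}, add states in Sat(safe) with every successor in Z. Z1 = {m1, m3, m6}; fixed.
Sat(A[safe U AX (~halt & safe)]) = {m1, m3, m6}
|Sat(A[safe U AX (~halt & safe)])| = |{m1, m3, m6}| = 3.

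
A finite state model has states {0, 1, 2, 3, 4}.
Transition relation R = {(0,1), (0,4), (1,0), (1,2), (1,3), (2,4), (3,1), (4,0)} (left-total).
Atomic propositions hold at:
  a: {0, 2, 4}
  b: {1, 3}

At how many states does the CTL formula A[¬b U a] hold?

Sat(¬b) = {0, 2, 4}
A[¬b U a]: least fixpoint, start Z0 = Sat(a) = {0, 2, 4}, add states in Sat(¬b) with every successor in Z. Already a fixed point.
Sat(A[¬b U a]) = {0, 2, 4}
|Sat(A[¬b U a])| = |{0, 2, 4}| = 3.

3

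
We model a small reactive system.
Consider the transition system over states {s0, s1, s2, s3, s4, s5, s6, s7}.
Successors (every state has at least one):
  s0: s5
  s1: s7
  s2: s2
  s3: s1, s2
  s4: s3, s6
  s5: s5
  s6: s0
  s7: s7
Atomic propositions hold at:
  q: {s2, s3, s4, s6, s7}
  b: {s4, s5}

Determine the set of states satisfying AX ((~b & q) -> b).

{s0, s5, s6}

Sat(~b) = {s0, s1, s2, s3, s6, s7}
Sat(~b & q) = {s2, s3, s6, s7}
Sat((~b & q) -> b) = {s0, s1, s4, s5}
Sat(AX ((~b & q) -> b)) = {s : every successor in {s0, s1, s4, s5}} = {s0, s5, s6}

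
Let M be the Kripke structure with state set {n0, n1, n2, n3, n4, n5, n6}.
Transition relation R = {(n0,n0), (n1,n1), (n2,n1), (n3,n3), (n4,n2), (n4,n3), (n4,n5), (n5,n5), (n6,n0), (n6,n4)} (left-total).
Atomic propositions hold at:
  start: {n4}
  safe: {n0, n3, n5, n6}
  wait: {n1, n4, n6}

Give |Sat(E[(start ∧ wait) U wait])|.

Sat(start ∧ wait) = {n4}
E[(start ∧ wait) U wait]: least fixpoint, start Z0 = Sat(wait) = {n1, n4, n6}, add states in Sat(start ∧ wait) with some successor in Z. Already a fixed point.
Sat(E[(start ∧ wait) U wait]) = {n1, n4, n6}
|Sat(E[(start ∧ wait) U wait])| = |{n1, n4, n6}| = 3.

3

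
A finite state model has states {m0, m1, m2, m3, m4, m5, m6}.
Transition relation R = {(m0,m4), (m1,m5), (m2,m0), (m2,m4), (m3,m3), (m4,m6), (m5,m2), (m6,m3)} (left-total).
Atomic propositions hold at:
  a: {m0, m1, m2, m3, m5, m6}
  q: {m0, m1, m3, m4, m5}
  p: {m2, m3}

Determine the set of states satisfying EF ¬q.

{m0, m1, m2, m4, m5, m6}

Sat(¬q) = {m2, m6}
EF ¬q: least fixpoint, start Z0 = {m2, m6}, add states with some successor in Z. Z1 = {m2, m4, m5, m6}; Z2 = {m0, m1, m2, m4, m5, m6}; fixed.
Sat(EF ¬q) = {m0, m1, m2, m4, m5, m6}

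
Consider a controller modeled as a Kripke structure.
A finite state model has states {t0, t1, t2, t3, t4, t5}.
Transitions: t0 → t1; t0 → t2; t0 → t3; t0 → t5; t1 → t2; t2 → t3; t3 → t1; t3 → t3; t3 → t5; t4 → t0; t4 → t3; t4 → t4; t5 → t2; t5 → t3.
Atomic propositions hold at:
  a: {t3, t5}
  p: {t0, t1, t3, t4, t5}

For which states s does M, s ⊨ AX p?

Sat(AX p) = {s : every successor in {t0, t1, t3, t4, t5}} = {t2, t3, t4}

{t2, t3, t4}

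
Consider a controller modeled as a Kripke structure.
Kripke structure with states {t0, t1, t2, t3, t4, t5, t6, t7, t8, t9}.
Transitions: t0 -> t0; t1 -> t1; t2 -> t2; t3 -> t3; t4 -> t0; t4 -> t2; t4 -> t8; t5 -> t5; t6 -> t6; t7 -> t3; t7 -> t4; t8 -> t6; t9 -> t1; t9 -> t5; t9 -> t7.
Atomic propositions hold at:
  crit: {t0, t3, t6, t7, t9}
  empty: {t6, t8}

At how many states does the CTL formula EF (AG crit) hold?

AG crit: greatest fixpoint, start Z0 = {t0, t3, t6, t7, t9}, keep only states in Sat with every successor in Z. Z1 = {t0, t3, t6}; fixed.
Sat(AG crit) = {t0, t3, t6}
EF (AG crit): least fixpoint, start Z0 = {t0, t3, t6}, add states with some successor in Z. Z1 = {t0, t3, t4, t6, t7, t8}; Z2 = {t0, t3, t4, t6, t7, t8, t9}; fixed.
Sat(EF (AG crit)) = {t0, t3, t4, t6, t7, t8, t9}
|Sat(EF (AG crit))| = |{t0, t3, t4, t6, t7, t8, t9}| = 7.

7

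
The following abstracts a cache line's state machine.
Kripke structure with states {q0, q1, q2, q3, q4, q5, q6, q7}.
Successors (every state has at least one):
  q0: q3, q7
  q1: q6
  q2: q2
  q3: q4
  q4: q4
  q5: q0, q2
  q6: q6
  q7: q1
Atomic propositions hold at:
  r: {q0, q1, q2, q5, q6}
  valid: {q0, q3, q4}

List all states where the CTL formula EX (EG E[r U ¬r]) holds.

{q0, q3, q4, q5}

Sat(¬r) = {q3, q4, q7}
E[r U ¬r]: least fixpoint, start Z0 = Sat(¬r) = {q3, q4, q7}, add states in Sat(r) with some successor in Z. Z1 = {q0, q3, q4, q7}; Z2 = {q0, q3, q4, q5, q7}; fixed.
Sat(E[r U ¬r]) = {q0, q3, q4, q5, q7}
EG E[r U ¬r]: greatest fixpoint, start Z0 = {q0, q3, q4, q5, q7}, keep only states in Sat with some successor in Z. Z1 = {q0, q3, q4, q5}; fixed.
Sat(EG E[r U ¬r]) = {q0, q3, q4, q5}
Sat(EX (EG E[r U ¬r])) = {s : some successor in {q0, q3, q4, q5}} = {q0, q3, q4, q5}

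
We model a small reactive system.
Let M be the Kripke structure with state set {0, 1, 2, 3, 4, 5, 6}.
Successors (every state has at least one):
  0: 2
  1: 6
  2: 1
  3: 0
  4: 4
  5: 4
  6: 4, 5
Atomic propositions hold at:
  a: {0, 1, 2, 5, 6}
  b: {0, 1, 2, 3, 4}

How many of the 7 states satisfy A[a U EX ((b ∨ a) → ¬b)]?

4

Sat(b ∨ a) = {0, 1, 2, 3, 4, 5, 6}
Sat(¬b) = {5, 6}
Sat((b ∨ a) → ¬b) = {5, 6}
Sat(EX ((b ∨ a) → ¬b)) = {s : some successor in {5, 6}} = {1, 6}
A[a U EX ((b ∨ a) → ¬b)]: least fixpoint, start Z0 = Sat(EX ((b ∨ a) → ¬b)) = {1, 6}, add states in Sat(a) with every successor in Z. Z1 = {1, 2, 6}; Z2 = {0, 1, 2, 6}; fixed.
Sat(A[a U EX ((b ∨ a) → ¬b)]) = {0, 1, 2, 6}
|Sat(A[a U EX ((b ∨ a) → ¬b)])| = |{0, 1, 2, 6}| = 4.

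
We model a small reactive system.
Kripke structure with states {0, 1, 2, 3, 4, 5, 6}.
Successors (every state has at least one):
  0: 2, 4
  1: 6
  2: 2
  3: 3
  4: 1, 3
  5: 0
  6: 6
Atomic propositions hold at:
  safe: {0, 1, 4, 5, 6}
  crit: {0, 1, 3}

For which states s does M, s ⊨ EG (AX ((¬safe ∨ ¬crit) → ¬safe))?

Sat(¬safe) = {2, 3}
Sat(¬crit) = {2, 4, 5, 6}
Sat(¬safe ∨ ¬crit) = {2, 3, 4, 5, 6}
Sat((¬safe ∨ ¬crit) → ¬safe) = {0, 1, 2, 3}
Sat(AX ((¬safe ∨ ¬crit) → ¬safe)) = {s : every successor in {0, 1, 2, 3}} = {2, 3, 4, 5}
EG (AX ((¬safe ∨ ¬crit) → ¬safe)): greatest fixpoint, start Z0 = {2, 3, 4, 5}, keep only states in Sat with some successor in Z. Z1 = {2, 3, 4}; fixed.
Sat(EG (AX ((¬safe ∨ ¬crit) → ¬safe))) = {2, 3, 4}

{2, 3, 4}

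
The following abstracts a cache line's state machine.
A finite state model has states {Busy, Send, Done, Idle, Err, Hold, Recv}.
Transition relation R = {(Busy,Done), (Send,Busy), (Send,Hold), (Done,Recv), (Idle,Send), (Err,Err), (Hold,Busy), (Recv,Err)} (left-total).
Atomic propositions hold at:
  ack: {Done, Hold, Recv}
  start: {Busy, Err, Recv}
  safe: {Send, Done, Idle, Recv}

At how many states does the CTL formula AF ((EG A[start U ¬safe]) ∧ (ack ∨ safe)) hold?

6

Sat(¬safe) = {Busy, Err, Hold}
A[start U ¬safe]: least fixpoint, start Z0 = Sat(¬safe) = {Busy, Err, Hold}, add states in Sat(start) with every successor in Z. Z1 = {Busy, Err, Hold, Recv}; fixed.
Sat(A[start U ¬safe]) = {Busy, Err, Hold, Recv}
EG A[start U ¬safe]: greatest fixpoint, start Z0 = {Busy, Err, Hold, Recv}, keep only states in Sat with some successor in Z. Z1 = {Err, Hold, Recv}; Z2 = {Err, Recv}; fixed.
Sat(EG A[start U ¬safe]) = {Err, Recv}
Sat(ack ∨ safe) = {Send, Done, Idle, Hold, Recv}
Sat((EG A[start U ¬safe]) ∧ (ack ∨ safe)) = {Recv}
AF ((EG A[start U ¬safe]) ∧ (ack ∨ safe)): least fixpoint, start Z0 = {Recv}, add states with every successor in Z. Z1 = {Done, Recv}; Z2 = {Busy, Done, Recv}; Z3 = {Busy, Done, Hold, Recv}; Z4 = {Busy, Send, Done, Hold, Recv}; Z5 = {Busy, Send, Done, Idle, Hold, Recv}; fixed.
Sat(AF ((EG A[start U ¬safe]) ∧ (ack ∨ safe))) = {Busy, Send, Done, Idle, Hold, Recv}
|Sat(AF ((EG A[start U ¬safe]) ∧ (ack ∨ safe)))| = |{Busy, Send, Done, Idle, Hold, Recv}| = 6.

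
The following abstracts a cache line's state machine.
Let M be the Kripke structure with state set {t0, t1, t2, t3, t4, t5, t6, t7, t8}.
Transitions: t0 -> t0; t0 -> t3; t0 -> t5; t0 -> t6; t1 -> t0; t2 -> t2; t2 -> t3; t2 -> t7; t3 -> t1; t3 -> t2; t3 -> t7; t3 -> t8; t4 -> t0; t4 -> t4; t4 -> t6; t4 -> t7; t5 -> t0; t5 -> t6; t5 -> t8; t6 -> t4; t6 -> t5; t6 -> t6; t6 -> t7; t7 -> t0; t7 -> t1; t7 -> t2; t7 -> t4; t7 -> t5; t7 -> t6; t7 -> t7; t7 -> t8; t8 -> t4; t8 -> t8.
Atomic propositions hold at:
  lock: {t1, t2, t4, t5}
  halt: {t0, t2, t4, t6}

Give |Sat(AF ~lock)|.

7

Sat(~lock) = {t0, t3, t6, t7, t8}
AF ~lock: least fixpoint, start Z0 = {t0, t3, t6, t7, t8}, add states with every successor in Z. Z1 = {t0, t1, t3, t5, t6, t7, t8}; fixed.
Sat(AF ~lock) = {t0, t1, t3, t5, t6, t7, t8}
|Sat(AF ~lock)| = |{t0, t1, t3, t5, t6, t7, t8}| = 7.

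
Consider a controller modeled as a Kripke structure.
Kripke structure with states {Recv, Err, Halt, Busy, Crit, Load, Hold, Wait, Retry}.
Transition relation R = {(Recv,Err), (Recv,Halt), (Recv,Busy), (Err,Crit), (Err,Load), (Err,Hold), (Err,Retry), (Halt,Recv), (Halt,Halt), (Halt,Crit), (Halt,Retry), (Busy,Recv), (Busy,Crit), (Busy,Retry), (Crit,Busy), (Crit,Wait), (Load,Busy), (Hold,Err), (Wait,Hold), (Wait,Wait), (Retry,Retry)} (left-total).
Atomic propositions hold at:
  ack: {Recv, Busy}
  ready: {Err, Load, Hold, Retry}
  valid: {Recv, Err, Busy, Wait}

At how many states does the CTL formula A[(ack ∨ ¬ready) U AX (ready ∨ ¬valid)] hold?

3

Sat(¬ready) = {Recv, Halt, Busy, Crit, Wait}
Sat(ack ∨ ¬ready) = {Recv, Halt, Busy, Crit, Wait}
Sat(¬valid) = {Halt, Crit, Load, Hold, Retry}
Sat(ready ∨ ¬valid) = {Err, Halt, Crit, Load, Hold, Retry}
Sat(AX (ready ∨ ¬valid)) = {s : every successor in {Err, Halt, Crit, Load, Hold, Retry}} = {Err, Hold, Retry}
A[(ack ∨ ¬ready) U AX (ready ∨ ¬valid)]: least fixpoint, start Z0 = Sat(AX (ready ∨ ¬valid)) = {Err, Hold, Retry}, add states in Sat(ack ∨ ¬ready) with every successor in Z. Already a fixed point.
Sat(A[(ack ∨ ¬ready) U AX (ready ∨ ¬valid)]) = {Err, Hold, Retry}
|Sat(A[(ack ∨ ¬ready) U AX (ready ∨ ¬valid)])| = |{Err, Hold, Retry}| = 3.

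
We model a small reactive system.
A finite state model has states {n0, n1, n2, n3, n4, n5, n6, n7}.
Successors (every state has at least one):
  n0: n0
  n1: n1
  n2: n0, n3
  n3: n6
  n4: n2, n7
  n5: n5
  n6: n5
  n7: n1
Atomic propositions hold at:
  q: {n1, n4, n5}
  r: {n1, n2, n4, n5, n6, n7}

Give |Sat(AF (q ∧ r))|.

6

Sat(q ∧ r) = {n1, n4, n5}
AF (q ∧ r): least fixpoint, start Z0 = {n1, n4, n5}, add states with every successor in Z. Z1 = {n1, n4, n5, n6, n7}; Z2 = {n1, n3, n4, n5, n6, n7}; fixed.
Sat(AF (q ∧ r)) = {n1, n3, n4, n5, n6, n7}
|Sat(AF (q ∧ r))| = |{n1, n3, n4, n5, n6, n7}| = 6.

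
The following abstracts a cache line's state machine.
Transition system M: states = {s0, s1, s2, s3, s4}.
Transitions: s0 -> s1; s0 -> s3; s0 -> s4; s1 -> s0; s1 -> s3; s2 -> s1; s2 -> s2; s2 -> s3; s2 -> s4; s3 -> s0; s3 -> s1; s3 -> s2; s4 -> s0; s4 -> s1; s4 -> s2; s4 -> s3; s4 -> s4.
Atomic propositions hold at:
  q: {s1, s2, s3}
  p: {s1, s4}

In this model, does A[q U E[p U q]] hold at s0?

No

E[p U q]: least fixpoint, start Z0 = Sat(q) = {s1, s2, s3}, add states in Sat(p) with some successor in Z. Z1 = {s1, s2, s3, s4}; fixed.
Sat(E[p U q]) = {s1, s2, s3, s4}
A[q U E[p U q]]: least fixpoint, start Z0 = Sat(E[p U q]) = {s1, s2, s3, s4}, add states in Sat(q) with every successor in Z. Already a fixed point.
Sat(A[q U E[p U q]]) = {s1, s2, s3, s4}
s0 ∉ Sat(A[q U E[p U q]]) = {s1, s2, s3, s4}, so the formula does not hold at s0.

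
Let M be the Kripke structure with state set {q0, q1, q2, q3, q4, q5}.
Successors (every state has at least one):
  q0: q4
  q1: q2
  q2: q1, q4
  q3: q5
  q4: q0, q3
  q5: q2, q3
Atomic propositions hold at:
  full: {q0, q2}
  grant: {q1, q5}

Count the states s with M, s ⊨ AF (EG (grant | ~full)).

4

Sat(~full) = {q1, q3, q4, q5}
Sat(grant | ~full) = {q1, q3, q4, q5}
EG (grant | ~full): greatest fixpoint, start Z0 = {q1, q3, q4, q5}, keep only states in Sat with some successor in Z. Z1 = {q3, q4, q5}; fixed.
Sat(EG (grant | ~full)) = {q3, q4, q5}
AF (EG (grant | ~full)): least fixpoint, start Z0 = {q3, q4, q5}, add states with every successor in Z. Z1 = {q0, q3, q4, q5}; fixed.
Sat(AF (EG (grant | ~full))) = {q0, q3, q4, q5}
|Sat(AF (EG (grant | ~full)))| = |{q0, q3, q4, q5}| = 4.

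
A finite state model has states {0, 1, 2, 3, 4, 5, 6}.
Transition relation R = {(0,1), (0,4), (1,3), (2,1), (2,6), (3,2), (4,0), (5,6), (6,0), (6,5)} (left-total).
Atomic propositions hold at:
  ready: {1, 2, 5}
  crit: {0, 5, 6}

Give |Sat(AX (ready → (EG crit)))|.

4

EG crit: greatest fixpoint, start Z0 = {0, 5, 6}, keep only states in Sat with some successor in Z. Z1 = {5, 6}; fixed.
Sat(EG crit) = {5, 6}
Sat(ready → (EG crit)) = {0, 3, 4, 5, 6}
Sat(AX (ready → (EG crit))) = {s : every successor in {0, 3, 4, 5, 6}} = {1, 4, 5, 6}
|Sat(AX (ready → (EG crit)))| = |{1, 4, 5, 6}| = 4.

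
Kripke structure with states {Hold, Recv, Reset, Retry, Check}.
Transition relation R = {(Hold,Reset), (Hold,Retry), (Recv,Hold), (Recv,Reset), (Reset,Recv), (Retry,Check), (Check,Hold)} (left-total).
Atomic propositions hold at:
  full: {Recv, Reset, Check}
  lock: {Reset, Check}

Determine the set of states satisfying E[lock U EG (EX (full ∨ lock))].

{Hold, Recv, Reset, Check}

Sat(full ∨ lock) = {Recv, Reset, Check}
Sat(EX (full ∨ lock)) = {s : some successor in {Recv, Reset, Check}} = {Hold, Recv, Reset, Retry}
EG (EX (full ∨ lock)): greatest fixpoint, start Z0 = {Hold, Recv, Reset, Retry}, keep only states in Sat with some successor in Z. Z1 = {Hold, Recv, Reset}; fixed.
Sat(EG (EX (full ∨ lock))) = {Hold, Recv, Reset}
E[lock U EG (EX (full ∨ lock))]: least fixpoint, start Z0 = Sat(EG (EX (full ∨ lock))) = {Hold, Recv, Reset}, add states in Sat(lock) with some successor in Z. Z1 = {Hold, Recv, Reset, Check}; fixed.
Sat(E[lock U EG (EX (full ∨ lock))]) = {Hold, Recv, Reset, Check}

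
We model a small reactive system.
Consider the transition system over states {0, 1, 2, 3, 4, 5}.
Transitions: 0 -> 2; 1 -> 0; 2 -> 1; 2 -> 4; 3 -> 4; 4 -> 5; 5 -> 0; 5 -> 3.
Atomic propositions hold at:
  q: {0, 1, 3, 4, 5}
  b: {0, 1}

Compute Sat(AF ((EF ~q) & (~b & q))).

{3, 4, 5}

Sat(~q) = {2}
EF ~q: least fixpoint, start Z0 = {2}, add states with some successor in Z. Z1 = {0, 2}; Z2 = {0, 1, 2, 5}; Z3 = {0, 1, 2, 4, 5}; Z4 = {0, 1, 2, 3, 4, 5}; fixed.
Sat(EF ~q) = {0, 1, 2, 3, 4, 5}
Sat(~b) = {2, 3, 4, 5}
Sat(~b & q) = {3, 4, 5}
Sat((EF ~q) & (~b & q)) = {3, 4, 5}
AF ((EF ~q) & (~b & q)): least fixpoint, start Z0 = {3, 4, 5}, add states with every successor in Z. Already a fixed point.
Sat(AF ((EF ~q) & (~b & q))) = {3, 4, 5}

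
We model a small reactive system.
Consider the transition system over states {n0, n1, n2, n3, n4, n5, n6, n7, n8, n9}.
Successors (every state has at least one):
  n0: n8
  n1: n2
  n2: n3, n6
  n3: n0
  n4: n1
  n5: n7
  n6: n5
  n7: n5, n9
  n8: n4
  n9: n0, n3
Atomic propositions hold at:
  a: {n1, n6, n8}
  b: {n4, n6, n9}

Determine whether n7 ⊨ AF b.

No

AF b: least fixpoint, start Z0 = {n4, n6, n9}, add states with every successor in Z. Z1 = {n4, n6, n8, n9}; Z2 = {n0, n4, n6, n8, n9}; Z3 = {n0, n3, n4, n6, n8, n9}; Z4 = {n0, n2, n3, n4, n6, n8, n9}; Z5 = {n0, n1, n2, n3, n4, n6, n8, n9}; fixed.
Sat(AF b) = {n0, n1, n2, n3, n4, n6, n8, n9}
n7 ∉ Sat(AF b) = {n0, n1, n2, n3, n4, n6, n8, n9}, so the formula does not hold at n7.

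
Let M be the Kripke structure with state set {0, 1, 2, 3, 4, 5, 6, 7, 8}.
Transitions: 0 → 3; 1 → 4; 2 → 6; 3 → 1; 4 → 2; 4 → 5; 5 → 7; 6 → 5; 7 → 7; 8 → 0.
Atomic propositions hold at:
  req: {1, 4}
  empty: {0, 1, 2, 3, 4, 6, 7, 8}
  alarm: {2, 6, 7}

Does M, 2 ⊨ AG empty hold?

AG empty: greatest fixpoint, start Z0 = {0, 1, 2, 3, 4, 6, 7, 8}, keep only states in Sat with every successor in Z. Z1 = {0, 1, 2, 3, 7, 8}; Z2 = {0, 3, 7, 8}; Z3 = {0, 7, 8}; Z4 = {7, 8}; Z5 = {7}; fixed.
Sat(AG empty) = {7}
2 ∉ Sat(AG empty) = {7}, so the formula does not hold at 2.

No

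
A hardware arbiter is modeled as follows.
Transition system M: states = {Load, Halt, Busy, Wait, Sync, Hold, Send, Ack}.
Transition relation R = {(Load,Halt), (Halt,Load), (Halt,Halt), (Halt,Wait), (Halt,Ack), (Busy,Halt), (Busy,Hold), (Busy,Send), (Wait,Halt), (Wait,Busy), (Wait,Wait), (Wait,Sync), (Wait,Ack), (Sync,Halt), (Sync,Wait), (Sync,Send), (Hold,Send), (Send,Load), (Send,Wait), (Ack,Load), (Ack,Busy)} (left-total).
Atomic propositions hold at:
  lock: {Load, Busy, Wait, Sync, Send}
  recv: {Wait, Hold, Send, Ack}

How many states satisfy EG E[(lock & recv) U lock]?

Sat(lock & recv) = {Wait, Send}
E[(lock & recv) U lock]: least fixpoint, start Z0 = Sat(lock) = {Load, Busy, Wait, Sync, Send}, add states in Sat(lock & recv) with some successor in Z. Already a fixed point.
Sat(E[(lock & recv) U lock]) = {Load, Busy, Wait, Sync, Send}
EG E[(lock & recv) U lock]: greatest fixpoint, start Z0 = {Load, Busy, Wait, Sync, Send}, keep only states in Sat with some successor in Z. Z1 = {Busy, Wait, Sync, Send}; fixed.
Sat(EG E[(lock & recv) U lock]) = {Busy, Wait, Sync, Send}
|Sat(EG E[(lock & recv) U lock])| = |{Busy, Wait, Sync, Send}| = 4.

4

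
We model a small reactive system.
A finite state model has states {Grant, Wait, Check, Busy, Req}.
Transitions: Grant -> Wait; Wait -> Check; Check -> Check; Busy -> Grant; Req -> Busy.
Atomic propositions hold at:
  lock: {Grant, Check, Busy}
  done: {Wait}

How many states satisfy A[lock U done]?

A[lock U done]: least fixpoint, start Z0 = Sat(done) = {Wait}, add states in Sat(lock) with every successor in Z. Z1 = {Grant, Wait}; Z2 = {Grant, Wait, Busy}; fixed.
Sat(A[lock U done]) = {Grant, Wait, Busy}
|Sat(A[lock U done])| = |{Grant, Wait, Busy}| = 3.

3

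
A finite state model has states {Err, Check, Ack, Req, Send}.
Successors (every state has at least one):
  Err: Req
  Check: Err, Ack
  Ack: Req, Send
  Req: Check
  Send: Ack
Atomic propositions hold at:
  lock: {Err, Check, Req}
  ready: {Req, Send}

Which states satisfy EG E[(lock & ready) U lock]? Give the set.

Sat(lock & ready) = {Req}
E[(lock & ready) U lock]: least fixpoint, start Z0 = Sat(lock) = {Err, Check, Req}, add states in Sat(lock & ready) with some successor in Z. Already a fixed point.
Sat(E[(lock & ready) U lock]) = {Err, Check, Req}
EG E[(lock & ready) U lock]: greatest fixpoint, start Z0 = {Err, Check, Req}, keep only states in Sat with some successor in Z. Already a fixed point.
Sat(EG E[(lock & ready) U lock]) = {Err, Check, Req}

{Err, Check, Req}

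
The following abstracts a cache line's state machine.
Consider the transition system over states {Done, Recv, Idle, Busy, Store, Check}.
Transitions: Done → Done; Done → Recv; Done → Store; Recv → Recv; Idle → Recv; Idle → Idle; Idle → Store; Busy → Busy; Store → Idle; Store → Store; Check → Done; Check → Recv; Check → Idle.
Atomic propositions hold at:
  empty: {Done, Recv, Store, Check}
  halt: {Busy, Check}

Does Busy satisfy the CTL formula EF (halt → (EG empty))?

EG empty: greatest fixpoint, start Z0 = {Done, Recv, Store, Check}, keep only states in Sat with some successor in Z. Already a fixed point.
Sat(EG empty) = {Done, Recv, Store, Check}
Sat(halt → (EG empty)) = {Done, Recv, Idle, Store, Check}
EF (halt → (EG empty)): least fixpoint, start Z0 = {Done, Recv, Idle, Store, Check}, add states with some successor in Z. Already a fixed point.
Sat(EF (halt → (EG empty))) = {Done, Recv, Idle, Store, Check}
Busy ∉ Sat(EF (halt → (EG empty))) = {Done, Recv, Idle, Store, Check}, so the formula does not hold at Busy.

No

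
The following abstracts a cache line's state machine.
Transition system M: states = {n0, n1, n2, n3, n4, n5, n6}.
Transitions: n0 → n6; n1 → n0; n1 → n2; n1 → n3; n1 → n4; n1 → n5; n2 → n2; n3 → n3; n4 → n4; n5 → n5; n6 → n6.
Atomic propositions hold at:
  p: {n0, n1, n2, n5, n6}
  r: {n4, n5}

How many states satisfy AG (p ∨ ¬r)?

5

Sat(¬r) = {n0, n1, n2, n3, n6}
Sat(p ∨ ¬r) = {n0, n1, n2, n3, n5, n6}
AG (p ∨ ¬r): greatest fixpoint, start Z0 = {n0, n1, n2, n3, n5, n6}, keep only states in Sat with every successor in Z. Z1 = {n0, n2, n3, n5, n6}; fixed.
Sat(AG (p ∨ ¬r)) = {n0, n2, n3, n5, n6}
|Sat(AG (p ∨ ¬r))| = |{n0, n2, n3, n5, n6}| = 5.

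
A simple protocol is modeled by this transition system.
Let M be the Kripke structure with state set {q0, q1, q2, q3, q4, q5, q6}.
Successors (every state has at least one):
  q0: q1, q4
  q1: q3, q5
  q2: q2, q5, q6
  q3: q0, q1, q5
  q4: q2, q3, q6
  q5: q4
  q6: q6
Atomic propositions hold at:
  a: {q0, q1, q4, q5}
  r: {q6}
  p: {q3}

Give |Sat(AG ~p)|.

Sat(~p) = {q0, q1, q2, q4, q5, q6}
AG ~p: greatest fixpoint, start Z0 = {q0, q1, q2, q4, q5, q6}, keep only states in Sat with every successor in Z. Z1 = {q0, q2, q5, q6}; Z2 = {q2, q6}; Z3 = {q6}; fixed.
Sat(AG ~p) = {q6}
|Sat(AG ~p)| = |{q6}| = 1.

1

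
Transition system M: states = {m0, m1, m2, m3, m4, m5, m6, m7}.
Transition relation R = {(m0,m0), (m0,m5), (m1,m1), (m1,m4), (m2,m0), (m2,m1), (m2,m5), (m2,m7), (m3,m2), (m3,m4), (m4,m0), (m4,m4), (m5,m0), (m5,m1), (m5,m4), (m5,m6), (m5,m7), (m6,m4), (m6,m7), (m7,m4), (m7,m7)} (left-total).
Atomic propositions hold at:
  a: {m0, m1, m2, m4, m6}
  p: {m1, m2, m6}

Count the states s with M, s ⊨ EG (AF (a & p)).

2

Sat(a & p) = {m1, m2, m6}
AF (a & p): least fixpoint, start Z0 = {m1, m2, m6}, add states with every successor in Z. Already a fixed point.
Sat(AF (a & p)) = {m1, m2, m6}
EG (AF (a & p)): greatest fixpoint, start Z0 = {m1, m2, m6}, keep only states in Sat with some successor in Z. Z1 = {m1, m2}; fixed.
Sat(EG (AF (a & p))) = {m1, m2}
|Sat(EG (AF (a & p)))| = |{m1, m2}| = 2.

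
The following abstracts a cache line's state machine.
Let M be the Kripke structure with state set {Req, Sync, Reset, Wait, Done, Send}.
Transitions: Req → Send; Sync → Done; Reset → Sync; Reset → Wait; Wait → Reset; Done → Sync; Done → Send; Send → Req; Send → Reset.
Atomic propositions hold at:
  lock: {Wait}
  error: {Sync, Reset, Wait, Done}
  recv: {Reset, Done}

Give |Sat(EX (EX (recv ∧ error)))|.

Sat(recv ∧ error) = {Reset, Done}
Sat(EX (recv ∧ error)) = {s : some successor in {Reset, Done}} = {Sync, Wait, Send}
Sat(EX (EX (recv ∧ error))) = {s : some successor in {Sync, Wait, Send}} = {Req, Reset, Done}
|Sat(EX (EX (recv ∧ error)))| = |{Req, Reset, Done}| = 3.

3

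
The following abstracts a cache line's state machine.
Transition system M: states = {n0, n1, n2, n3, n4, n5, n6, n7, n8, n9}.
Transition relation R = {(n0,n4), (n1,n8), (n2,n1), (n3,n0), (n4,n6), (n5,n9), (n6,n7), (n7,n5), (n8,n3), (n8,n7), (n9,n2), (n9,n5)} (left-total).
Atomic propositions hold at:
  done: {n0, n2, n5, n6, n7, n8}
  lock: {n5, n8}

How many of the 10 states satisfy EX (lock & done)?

3

Sat(lock & done) = {n5, n8}
Sat(EX (lock & done)) = {s : some successor in {n5, n8}} = {n1, n7, n9}
|Sat(EX (lock & done))| = |{n1, n7, n9}| = 3.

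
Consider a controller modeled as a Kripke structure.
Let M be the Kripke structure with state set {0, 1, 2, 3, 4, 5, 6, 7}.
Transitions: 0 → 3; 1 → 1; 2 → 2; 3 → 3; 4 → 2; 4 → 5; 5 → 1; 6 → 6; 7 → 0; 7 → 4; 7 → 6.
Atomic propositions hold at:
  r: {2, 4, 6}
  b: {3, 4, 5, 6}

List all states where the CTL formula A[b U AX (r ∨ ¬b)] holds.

Sat(¬b) = {0, 1, 2, 7}
Sat(r ∨ ¬b) = {0, 1, 2, 4, 6, 7}
Sat(AX (r ∨ ¬b)) = {s : every successor in {0, 1, 2, 4, 6, 7}} = {1, 2, 5, 6, 7}
A[b U AX (r ∨ ¬b)]: least fixpoint, start Z0 = Sat(AX (r ∨ ¬b)) = {1, 2, 5, 6, 7}, add states in Sat(b) with every successor in Z. Z1 = {1, 2, 4, 5, 6, 7}; fixed.
Sat(A[b U AX (r ∨ ¬b)]) = {1, 2, 4, 5, 6, 7}

{1, 2, 4, 5, 6, 7}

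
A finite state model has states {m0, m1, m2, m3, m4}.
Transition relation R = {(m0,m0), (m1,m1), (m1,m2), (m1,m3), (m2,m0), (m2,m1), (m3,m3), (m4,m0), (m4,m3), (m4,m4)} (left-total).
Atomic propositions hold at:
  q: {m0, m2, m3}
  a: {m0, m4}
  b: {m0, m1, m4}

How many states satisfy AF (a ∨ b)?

4

Sat(a ∨ b) = {m0, m1, m4}
AF (a ∨ b): least fixpoint, start Z0 = {m0, m1, m4}, add states with every successor in Z. Z1 = {m0, m1, m2, m4}; fixed.
Sat(AF (a ∨ b)) = {m0, m1, m2, m4}
|Sat(AF (a ∨ b))| = |{m0, m1, m2, m4}| = 4.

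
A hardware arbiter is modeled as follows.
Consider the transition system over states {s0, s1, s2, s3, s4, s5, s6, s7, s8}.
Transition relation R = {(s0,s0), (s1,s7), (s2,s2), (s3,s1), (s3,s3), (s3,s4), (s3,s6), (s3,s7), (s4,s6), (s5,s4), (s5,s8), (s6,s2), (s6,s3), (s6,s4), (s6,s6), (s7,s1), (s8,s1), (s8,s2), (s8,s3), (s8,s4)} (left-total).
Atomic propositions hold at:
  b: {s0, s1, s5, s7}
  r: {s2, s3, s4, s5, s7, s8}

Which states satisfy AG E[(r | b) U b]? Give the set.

{s0, s1, s7}

Sat(r | b) = {s0, s1, s2, s3, s4, s5, s7, s8}
E[(r | b) U b]: least fixpoint, start Z0 = Sat(b) = {s0, s1, s5, s7}, add states in Sat(r | b) with some successor in Z. Z1 = {s0, s1, s3, s5, s7, s8}; fixed.
Sat(E[(r | b) U b]) = {s0, s1, s3, s5, s7, s8}
AG E[(r | b) U b]: greatest fixpoint, start Z0 = {s0, s1, s3, s5, s7, s8}, keep only states in Sat with every successor in Z. Z1 = {s0, s1, s7}; fixed.
Sat(AG E[(r | b) U b]) = {s0, s1, s7}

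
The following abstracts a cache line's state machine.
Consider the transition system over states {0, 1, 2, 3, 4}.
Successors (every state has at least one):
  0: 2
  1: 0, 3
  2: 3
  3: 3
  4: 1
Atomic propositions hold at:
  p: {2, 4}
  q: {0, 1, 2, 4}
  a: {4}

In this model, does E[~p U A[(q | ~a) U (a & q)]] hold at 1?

No

Sat(~p) = {0, 1, 3}
Sat(~a) = {0, 1, 2, 3}
Sat(q | ~a) = {0, 1, 2, 3, 4}
Sat(a & q) = {4}
A[(q | ~a) U (a & q)]: least fixpoint, start Z0 = Sat((a & q)) = {4}, add states in Sat(q | ~a) with every successor in Z. Already a fixed point.
Sat(A[(q | ~a) U (a & q)]) = {4}
E[~p U A[(q | ~a) U (a & q)]]: least fixpoint, start Z0 = Sat(A[(q | ~a) U (a & q)]) = {4}, add states in Sat(~p) with some successor in Z. Already a fixed point.
Sat(E[~p U A[(q | ~a) U (a & q)]]) = {4}
1 ∉ Sat(E[~p U A[(q | ~a) U (a & q)]]) = {4}, so the formula does not hold at 1.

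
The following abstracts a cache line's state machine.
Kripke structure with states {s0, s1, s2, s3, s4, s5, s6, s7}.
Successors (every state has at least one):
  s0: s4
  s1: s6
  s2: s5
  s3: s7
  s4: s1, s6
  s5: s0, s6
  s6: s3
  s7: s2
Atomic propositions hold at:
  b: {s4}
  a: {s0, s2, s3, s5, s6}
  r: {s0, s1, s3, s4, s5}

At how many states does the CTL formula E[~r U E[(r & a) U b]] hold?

Sat(~r) = {s2, s6, s7}
Sat(r & a) = {s0, s3, s5}
E[(r & a) U b]: least fixpoint, start Z0 = Sat(b) = {s4}, add states in Sat(r & a) with some successor in Z. Z1 = {s0, s4}; Z2 = {s0, s4, s5}; fixed.
Sat(E[(r & a) U b]) = {s0, s4, s5}
E[~r U E[(r & a) U b]]: least fixpoint, start Z0 = Sat(E[(r & a) U b]) = {s0, s4, s5}, add states in Sat(~r) with some successor in Z. Z1 = {s0, s2, s4, s5}; Z2 = {s0, s2, s4, s5, s7}; fixed.
Sat(E[~r U E[(r & a) U b]]) = {s0, s2, s4, s5, s7}
|Sat(E[~r U E[(r & a) U b]])| = |{s0, s2, s4, s5, s7}| = 5.

5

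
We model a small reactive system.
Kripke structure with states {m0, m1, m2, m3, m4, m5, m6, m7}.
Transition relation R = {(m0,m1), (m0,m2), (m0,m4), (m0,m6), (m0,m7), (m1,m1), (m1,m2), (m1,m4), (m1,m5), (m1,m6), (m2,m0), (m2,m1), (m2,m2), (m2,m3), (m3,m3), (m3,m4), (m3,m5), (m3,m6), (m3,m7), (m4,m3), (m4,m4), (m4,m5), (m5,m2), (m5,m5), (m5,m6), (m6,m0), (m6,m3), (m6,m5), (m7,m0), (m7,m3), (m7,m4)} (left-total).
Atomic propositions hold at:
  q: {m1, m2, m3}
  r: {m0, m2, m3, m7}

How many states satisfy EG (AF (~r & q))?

1

Sat(~r) = {m1, m4, m5, m6}
Sat(~r & q) = {m1}
AF (~r & q): least fixpoint, start Z0 = {m1}, add states with every successor in Z. Already a fixed point.
Sat(AF (~r & q)) = {m1}
EG (AF (~r & q)): greatest fixpoint, start Z0 = {m1}, keep only states in Sat with some successor in Z. Already a fixed point.
Sat(EG (AF (~r & q))) = {m1}
|Sat(EG (AF (~r & q)))| = |{m1}| = 1.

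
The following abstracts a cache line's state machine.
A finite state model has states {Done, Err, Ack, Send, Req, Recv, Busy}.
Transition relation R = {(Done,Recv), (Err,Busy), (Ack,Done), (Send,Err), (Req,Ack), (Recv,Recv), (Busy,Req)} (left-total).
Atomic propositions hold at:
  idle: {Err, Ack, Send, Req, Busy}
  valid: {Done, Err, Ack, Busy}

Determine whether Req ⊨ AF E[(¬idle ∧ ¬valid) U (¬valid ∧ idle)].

Sat(¬idle) = {Done, Recv}
Sat(¬valid) = {Send, Req, Recv}
Sat(¬idle ∧ ¬valid) = {Recv}
Sat(¬valid ∧ idle) = {Send, Req}
E[(¬idle ∧ ¬valid) U (¬valid ∧ idle)]: least fixpoint, start Z0 = Sat((¬valid ∧ idle)) = {Send, Req}, add states in Sat(¬idle ∧ ¬valid) with some successor in Z. Already a fixed point.
Sat(E[(¬idle ∧ ¬valid) U (¬valid ∧ idle)]) = {Send, Req}
AF E[(¬idle ∧ ¬valid) U (¬valid ∧ idle)]: least fixpoint, start Z0 = {Send, Req}, add states with every successor in Z. Z1 = {Send, Req, Busy}; Z2 = {Err, Send, Req, Busy}; fixed.
Sat(AF E[(¬idle ∧ ¬valid) U (¬valid ∧ idle)]) = {Err, Send, Req, Busy}
Req ∈ Sat(AF E[(¬idle ∧ ¬valid) U (¬valid ∧ idle)]) = {Err, Send, Req, Busy}, so the formula holds at Req.

Yes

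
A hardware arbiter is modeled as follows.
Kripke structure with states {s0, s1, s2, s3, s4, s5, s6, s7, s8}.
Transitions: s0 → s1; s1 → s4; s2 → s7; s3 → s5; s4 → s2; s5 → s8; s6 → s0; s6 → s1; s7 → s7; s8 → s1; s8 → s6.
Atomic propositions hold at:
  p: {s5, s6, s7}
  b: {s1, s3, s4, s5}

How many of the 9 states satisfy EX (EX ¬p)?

Sat(¬p) = {s0, s1, s2, s3, s4, s8}
Sat(EX ¬p) = {s : some successor in {s0, s1, s2, s3, s4, s8}} = {s0, s1, s4, s5, s6, s8}
Sat(EX (EX ¬p)) = {s : some successor in {s0, s1, s4, s5, s6, s8}} = {s0, s1, s3, s5, s6, s8}
|Sat(EX (EX ¬p))| = |{s0, s1, s3, s5, s6, s8}| = 6.

6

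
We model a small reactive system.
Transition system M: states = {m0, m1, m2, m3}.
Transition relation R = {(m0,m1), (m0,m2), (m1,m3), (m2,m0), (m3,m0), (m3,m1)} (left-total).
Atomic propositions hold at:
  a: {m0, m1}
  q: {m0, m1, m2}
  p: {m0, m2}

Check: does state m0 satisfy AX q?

Sat(AX q) = {s : every successor in {m0, m1, m2}} = {m0, m2, m3}
m0 ∈ Sat(AX q) = {m0, m2, m3}, so the formula holds at m0.

Yes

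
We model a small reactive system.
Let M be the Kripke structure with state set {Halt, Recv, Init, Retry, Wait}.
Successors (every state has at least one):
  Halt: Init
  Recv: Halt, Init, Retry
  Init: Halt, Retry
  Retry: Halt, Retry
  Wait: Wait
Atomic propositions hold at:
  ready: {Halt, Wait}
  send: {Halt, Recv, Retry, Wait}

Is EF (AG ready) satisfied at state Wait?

Yes

AG ready: greatest fixpoint, start Z0 = {Halt, Wait}, keep only states in Sat with every successor in Z. Z1 = {Wait}; fixed.
Sat(AG ready) = {Wait}
EF (AG ready): least fixpoint, start Z0 = {Wait}, add states with some successor in Z. Already a fixed point.
Sat(EF (AG ready)) = {Wait}
Wait ∈ Sat(EF (AG ready)) = {Wait}, so the formula holds at Wait.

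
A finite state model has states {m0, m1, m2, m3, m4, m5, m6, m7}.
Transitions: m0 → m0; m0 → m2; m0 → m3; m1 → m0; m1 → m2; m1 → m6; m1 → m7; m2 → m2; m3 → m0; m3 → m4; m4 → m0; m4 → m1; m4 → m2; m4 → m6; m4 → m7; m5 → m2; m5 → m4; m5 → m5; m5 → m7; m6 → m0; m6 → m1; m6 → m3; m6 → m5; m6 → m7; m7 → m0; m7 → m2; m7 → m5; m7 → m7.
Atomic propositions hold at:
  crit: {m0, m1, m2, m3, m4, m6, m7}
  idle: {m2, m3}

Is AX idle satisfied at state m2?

Sat(AX idle) = {s : every successor in {m2, m3}} = {m2}
m2 ∈ Sat(AX idle) = {m2}, so the formula holds at m2.

Yes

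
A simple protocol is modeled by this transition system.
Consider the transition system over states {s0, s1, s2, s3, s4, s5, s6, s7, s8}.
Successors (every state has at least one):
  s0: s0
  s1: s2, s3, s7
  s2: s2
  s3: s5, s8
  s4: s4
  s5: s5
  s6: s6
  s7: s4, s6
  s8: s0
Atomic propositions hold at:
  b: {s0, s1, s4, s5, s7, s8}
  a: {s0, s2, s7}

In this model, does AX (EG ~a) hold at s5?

Sat(~a) = {s1, s3, s4, s5, s6, s8}
EG ~a: greatest fixpoint, start Z0 = {s1, s3, s4, s5, s6, s8}, keep only states in Sat with some successor in Z. Z1 = {s1, s3, s4, s5, s6}; fixed.
Sat(EG ~a) = {s1, s3, s4, s5, s6}
Sat(AX (EG ~a)) = {s : every successor in {s1, s3, s4, s5, s6}} = {s4, s5, s6, s7}
s5 ∈ Sat(AX (EG ~a)) = {s4, s5, s6, s7}, so the formula holds at s5.

Yes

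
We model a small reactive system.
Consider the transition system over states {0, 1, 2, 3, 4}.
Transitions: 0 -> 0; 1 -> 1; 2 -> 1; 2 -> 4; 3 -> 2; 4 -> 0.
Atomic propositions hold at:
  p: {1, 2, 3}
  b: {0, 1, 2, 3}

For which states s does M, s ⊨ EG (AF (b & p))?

{1, 2, 3}

Sat(b & p) = {1, 2, 3}
AF (b & p): least fixpoint, start Z0 = {1, 2, 3}, add states with every successor in Z. Already a fixed point.
Sat(AF (b & p)) = {1, 2, 3}
EG (AF (b & p)): greatest fixpoint, start Z0 = {1, 2, 3}, keep only states in Sat with some successor in Z. Already a fixed point.
Sat(EG (AF (b & p))) = {1, 2, 3}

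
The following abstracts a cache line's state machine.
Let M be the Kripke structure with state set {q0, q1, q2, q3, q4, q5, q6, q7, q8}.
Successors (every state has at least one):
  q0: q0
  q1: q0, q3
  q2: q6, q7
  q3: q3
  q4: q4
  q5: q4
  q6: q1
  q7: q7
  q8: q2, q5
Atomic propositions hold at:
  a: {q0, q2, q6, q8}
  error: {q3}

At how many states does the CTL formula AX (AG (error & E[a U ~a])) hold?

Sat(~a) = {q1, q3, q4, q5, q7}
E[a U ~a]: least fixpoint, start Z0 = Sat(~a) = {q1, q3, q4, q5, q7}, add states in Sat(a) with some successor in Z. Z1 = {q1, q2, q3, q4, q5, q6, q7, q8}; fixed.
Sat(E[a U ~a]) = {q1, q2, q3, q4, q5, q6, q7, q8}
Sat(error & E[a U ~a]) = {q3}
AG (error & E[a U ~a]): greatest fixpoint, start Z0 = {q3}, keep only states in Sat with every successor in Z. Already a fixed point.
Sat(AG (error & E[a U ~a])) = {q3}
Sat(AX (AG (error & E[a U ~a]))) = {s : every successor in {q3}} = {q3}
|Sat(AX (AG (error & E[a U ~a])))| = |{q3}| = 1.

1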